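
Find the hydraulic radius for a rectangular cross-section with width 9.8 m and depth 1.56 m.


For a rectangular section:
Flow area A = b * y = 9.8 * 1.56 = 15.29 m^2.
Wetted perimeter P = b + 2y = 9.8 + 2*1.56 = 12.92 m.
Hydraulic radius R = A/P = 15.29 / 12.92 = 1.1833 m.

1.1833


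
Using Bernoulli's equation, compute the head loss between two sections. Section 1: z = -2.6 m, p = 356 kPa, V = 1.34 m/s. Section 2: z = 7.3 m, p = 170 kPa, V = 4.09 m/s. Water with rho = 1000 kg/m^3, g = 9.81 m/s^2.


Total head at each section: H = z + p/(rho*g) + V^2/(2g).
H1 = -2.6 + 356*1000/(1000*9.81) + 1.34^2/(2*9.81)
   = -2.6 + 36.29 + 0.0915
   = 33.781 m.
H2 = 7.3 + 170*1000/(1000*9.81) + 4.09^2/(2*9.81)
   = 7.3 + 17.329 + 0.8526
   = 25.482 m.
h_L = H1 - H2 = 33.781 - 25.482 = 8.299 m.

8.299


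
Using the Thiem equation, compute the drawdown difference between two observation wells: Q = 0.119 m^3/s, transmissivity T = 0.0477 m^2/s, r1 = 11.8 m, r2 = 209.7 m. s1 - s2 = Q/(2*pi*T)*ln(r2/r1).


Thiem equation: s1 - s2 = Q/(2*pi*T) * ln(r2/r1).
ln(r2/r1) = ln(209.7/11.8) = 2.8776.
Q/(2*pi*T) = 0.119 / (2*pi*0.0477) = 0.119 / 0.2997 = 0.3971.
s1 - s2 = 0.3971 * 2.8776 = 1.1426 m.

1.1426


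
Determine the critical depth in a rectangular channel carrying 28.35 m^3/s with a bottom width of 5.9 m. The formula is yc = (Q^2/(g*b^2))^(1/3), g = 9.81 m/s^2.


Using yc = (Q^2 / (g * b^2))^(1/3):
Q^2 = 28.35^2 = 803.72.
g * b^2 = 9.81 * 5.9^2 = 9.81 * 34.81 = 341.49.
Q^2 / (g*b^2) = 803.72 / 341.49 = 2.3536.
yc = 2.3536^(1/3) = 1.3302 m.

1.3302


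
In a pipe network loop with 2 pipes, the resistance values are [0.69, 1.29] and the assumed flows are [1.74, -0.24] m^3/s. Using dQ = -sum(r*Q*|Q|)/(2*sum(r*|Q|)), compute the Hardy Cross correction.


Numerator terms (r*Q*|Q|): 0.69*1.74*|1.74| = 2.089; 1.29*-0.24*|-0.24| = -0.0743.
Sum of numerator = 2.0147.
Denominator terms (r*|Q|): 0.69*|1.74| = 1.2006; 1.29*|-0.24| = 0.3096.
2 * sum of denominator = 2 * 1.5102 = 3.0204.
dQ = -2.0147 / 3.0204 = -0.667 m^3/s.

-0.667


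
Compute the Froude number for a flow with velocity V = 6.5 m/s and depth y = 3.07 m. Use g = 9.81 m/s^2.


The Froude number is defined as Fr = V / sqrt(g*y).
g*y = 9.81 * 3.07 = 30.1167.
sqrt(g*y) = sqrt(30.1167) = 5.4879.
Fr = 6.5 / 5.4879 = 1.1844.

1.1844


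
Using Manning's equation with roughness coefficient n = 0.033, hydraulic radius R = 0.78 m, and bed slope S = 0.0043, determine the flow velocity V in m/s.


Manning's equation gives V = (1/n) * R^(2/3) * S^(1/2).
First, compute R^(2/3) = 0.78^(2/3) = 0.8474.
Next, S^(1/2) = 0.0043^(1/2) = 0.065574.
Then 1/n = 1/0.033 = 30.3.
V = 30.3 * 0.8474 * 0.065574 = 1.6838 m/s.

1.6838


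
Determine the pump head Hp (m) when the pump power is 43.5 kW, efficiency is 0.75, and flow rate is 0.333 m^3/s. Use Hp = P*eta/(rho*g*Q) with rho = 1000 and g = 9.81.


Pump head formula: Hp = P * eta / (rho * g * Q).
Numerator: P * eta = 43.5 * 1000 * 0.75 = 32625.0 W.
Denominator: rho * g * Q = 1000 * 9.81 * 0.333 = 3266.73.
Hp = 32625.0 / 3266.73 = 9.99 m.

9.99


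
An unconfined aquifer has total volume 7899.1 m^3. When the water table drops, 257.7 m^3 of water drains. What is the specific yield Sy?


Specific yield Sy = Volume drained / Total volume.
Sy = 257.7 / 7899.1
   = 0.0326.

0.0326


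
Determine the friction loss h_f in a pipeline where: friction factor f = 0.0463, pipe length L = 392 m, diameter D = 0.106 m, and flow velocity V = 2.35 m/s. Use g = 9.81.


Darcy-Weisbach equation: h_f = f * (L/D) * V^2/(2g).
f * L/D = 0.0463 * 392/0.106 = 171.2226.
V^2/(2g) = 2.35^2 / (2*9.81) = 5.5225 / 19.62 = 0.2815 m.
h_f = 171.2226 * 0.2815 = 48.195 m.

48.195


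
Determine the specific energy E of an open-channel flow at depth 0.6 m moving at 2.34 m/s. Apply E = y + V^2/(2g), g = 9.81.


Specific energy E = y + V^2/(2g).
Velocity head = V^2/(2g) = 2.34^2 / (2*9.81) = 5.4756 / 19.62 = 0.2791 m.
E = 0.6 + 0.2791 = 0.8791 m.

0.8791


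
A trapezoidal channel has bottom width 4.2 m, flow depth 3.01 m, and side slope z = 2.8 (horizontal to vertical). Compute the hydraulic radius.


For a trapezoidal section with side slope z:
A = (b + z*y)*y = (4.2 + 2.8*3.01)*3.01 = 38.01 m^2.
P = b + 2*y*sqrt(1 + z^2) = 4.2 + 2*3.01*sqrt(1 + 2.8^2) = 22.099 m.
R = A/P = 38.01 / 22.099 = 1.72 m.

1.72


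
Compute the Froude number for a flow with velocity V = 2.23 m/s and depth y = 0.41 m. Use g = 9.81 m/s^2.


The Froude number is defined as Fr = V / sqrt(g*y).
g*y = 9.81 * 0.41 = 4.0221.
sqrt(g*y) = sqrt(4.0221) = 2.0055.
Fr = 2.23 / 2.0055 = 1.1119.

1.1119


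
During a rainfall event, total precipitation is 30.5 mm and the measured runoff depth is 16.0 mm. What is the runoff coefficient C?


The runoff coefficient C = runoff depth / rainfall depth.
C = 16.0 / 30.5
  = 0.5246.

0.5246


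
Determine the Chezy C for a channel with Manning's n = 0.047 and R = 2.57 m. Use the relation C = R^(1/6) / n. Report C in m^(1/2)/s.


The Chezy coefficient relates to Manning's n through C = R^(1/6) / n.
R^(1/6) = 2.57^(1/6) = 1.170367.
C = 1.170367 / 0.047 = 24.9 m^(1/2)/s.

24.9


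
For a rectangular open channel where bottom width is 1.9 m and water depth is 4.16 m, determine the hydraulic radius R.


For a rectangular section:
Flow area A = b * y = 1.9 * 4.16 = 7.9 m^2.
Wetted perimeter P = b + 2y = 1.9 + 2*4.16 = 10.22 m.
Hydraulic radius R = A/P = 7.9 / 10.22 = 0.7734 m.

0.7734


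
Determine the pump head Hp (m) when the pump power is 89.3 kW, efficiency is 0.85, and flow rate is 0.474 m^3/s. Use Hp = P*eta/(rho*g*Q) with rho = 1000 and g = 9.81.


Pump head formula: Hp = P * eta / (rho * g * Q).
Numerator: P * eta = 89.3 * 1000 * 0.85 = 75905.0 W.
Denominator: rho * g * Q = 1000 * 9.81 * 0.474 = 4649.94.
Hp = 75905.0 / 4649.94 = 16.32 m.

16.32


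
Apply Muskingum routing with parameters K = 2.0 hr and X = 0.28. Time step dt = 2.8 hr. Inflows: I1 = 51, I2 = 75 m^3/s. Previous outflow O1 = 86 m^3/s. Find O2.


Muskingum coefficients:
denom = 2*K*(1-X) + dt = 2*2.0*(1-0.28) + 2.8 = 5.68.
C0 = (dt - 2*K*X)/denom = (2.8 - 2*2.0*0.28)/5.68 = 0.2958.
C1 = (dt + 2*K*X)/denom = (2.8 + 2*2.0*0.28)/5.68 = 0.6901.
C2 = (2*K*(1-X) - dt)/denom = 0.0141.
O2 = C0*I2 + C1*I1 + C2*O1
   = 0.2958*75 + 0.6901*51 + 0.0141*86
   = 58.59 m^3/s.

58.59


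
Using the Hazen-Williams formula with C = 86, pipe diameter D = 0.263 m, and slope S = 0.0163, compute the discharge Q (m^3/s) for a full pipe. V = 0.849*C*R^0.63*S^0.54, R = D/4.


For a full circular pipe, R = D/4 = 0.263/4 = 0.0658 m.
V = 0.849 * 86 * 0.0658^0.63 * 0.0163^0.54
  = 0.849 * 86 * 0.180001 * 0.108288
  = 1.4232 m/s.
Pipe area A = pi*D^2/4 = pi*0.263^2/4 = 0.0543 m^2.
Q = A * V = 0.0543 * 1.4232 = 0.0773 m^3/s.

0.0773


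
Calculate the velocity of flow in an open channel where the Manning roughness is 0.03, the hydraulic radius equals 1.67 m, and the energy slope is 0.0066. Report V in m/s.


Manning's equation gives V = (1/n) * R^(2/3) * S^(1/2).
First, compute R^(2/3) = 1.67^(2/3) = 1.4076.
Next, S^(1/2) = 0.0066^(1/2) = 0.08124.
Then 1/n = 1/0.03 = 33.33.
V = 33.33 * 1.4076 * 0.08124 = 3.8118 m/s.

3.8118


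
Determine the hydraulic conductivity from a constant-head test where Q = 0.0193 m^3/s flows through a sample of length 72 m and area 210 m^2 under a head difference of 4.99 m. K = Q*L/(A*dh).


From K = Q*L / (A*dh):
Numerator: Q*L = 0.0193 * 72 = 1.3896.
Denominator: A*dh = 210 * 4.99 = 1047.9.
K = 1.3896 / 1047.9 = 0.001326 m/s.

0.001326


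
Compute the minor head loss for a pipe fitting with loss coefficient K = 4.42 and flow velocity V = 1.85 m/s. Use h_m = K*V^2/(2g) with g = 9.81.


Minor loss formula: h_m = K * V^2/(2g).
V^2 = 1.85^2 = 3.4225.
V^2/(2g) = 3.4225 / 19.62 = 0.1744 m.
h_m = 4.42 * 0.1744 = 0.771 m.

0.771


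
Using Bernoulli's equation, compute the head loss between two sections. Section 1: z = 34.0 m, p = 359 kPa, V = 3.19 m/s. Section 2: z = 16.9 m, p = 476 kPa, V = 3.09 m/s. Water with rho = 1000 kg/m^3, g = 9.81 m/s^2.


Total head at each section: H = z + p/(rho*g) + V^2/(2g).
H1 = 34.0 + 359*1000/(1000*9.81) + 3.19^2/(2*9.81)
   = 34.0 + 36.595 + 0.5187
   = 71.114 m.
H2 = 16.9 + 476*1000/(1000*9.81) + 3.09^2/(2*9.81)
   = 16.9 + 48.522 + 0.4867
   = 65.909 m.
h_L = H1 - H2 = 71.114 - 65.909 = 5.205 m.

5.205


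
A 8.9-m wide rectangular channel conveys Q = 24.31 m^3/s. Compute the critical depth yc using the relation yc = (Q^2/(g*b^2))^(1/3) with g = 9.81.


Using yc = (Q^2 / (g * b^2))^(1/3):
Q^2 = 24.31^2 = 590.98.
g * b^2 = 9.81 * 8.9^2 = 9.81 * 79.21 = 777.05.
Q^2 / (g*b^2) = 590.98 / 777.05 = 0.7605.
yc = 0.7605^(1/3) = 0.9128 m.

0.9128


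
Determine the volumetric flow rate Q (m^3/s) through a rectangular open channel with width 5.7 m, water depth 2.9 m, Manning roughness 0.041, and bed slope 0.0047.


For a rectangular channel, the cross-sectional area A = b * y = 5.7 * 2.9 = 16.53 m^2.
The wetted perimeter P = b + 2y = 5.7 + 2*2.9 = 11.5 m.
Hydraulic radius R = A/P = 16.53/11.5 = 1.4374 m.
Velocity V = (1/n)*R^(2/3)*S^(1/2) = (1/0.041)*1.4374^(2/3)*0.0047^(1/2) = 2.1297 m/s.
Discharge Q = A * V = 16.53 * 2.1297 = 35.204 m^3/s.

35.204


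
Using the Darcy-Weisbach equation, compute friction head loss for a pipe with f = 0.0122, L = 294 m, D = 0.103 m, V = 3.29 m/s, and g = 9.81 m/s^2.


Darcy-Weisbach equation: h_f = f * (L/D) * V^2/(2g).
f * L/D = 0.0122 * 294/0.103 = 34.8233.
V^2/(2g) = 3.29^2 / (2*9.81) = 10.8241 / 19.62 = 0.5517 m.
h_f = 34.8233 * 0.5517 = 19.212 m.

19.212


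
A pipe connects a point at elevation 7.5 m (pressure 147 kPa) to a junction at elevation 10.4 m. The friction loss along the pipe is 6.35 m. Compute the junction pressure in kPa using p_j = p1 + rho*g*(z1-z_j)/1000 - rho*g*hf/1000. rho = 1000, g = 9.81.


Junction pressure: p_j = p1 + rho*g*(z1 - z_j)/1000 - rho*g*hf/1000.
Elevation term = 1000*9.81*(7.5 - 10.4)/1000 = -28.449 kPa.
Friction term = 1000*9.81*6.35/1000 = 62.294 kPa.
p_j = 147 + -28.449 - 62.294 = 56.26 kPa.

56.26


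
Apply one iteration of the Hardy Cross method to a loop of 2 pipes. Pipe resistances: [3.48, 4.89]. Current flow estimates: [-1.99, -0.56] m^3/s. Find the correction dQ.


Numerator terms (r*Q*|Q|): 3.48*-1.99*|-1.99| = -13.7811; 4.89*-0.56*|-0.56| = -1.5335.
Sum of numerator = -15.3147.
Denominator terms (r*|Q|): 3.48*|-1.99| = 6.9252; 4.89*|-0.56| = 2.7384.
2 * sum of denominator = 2 * 9.6636 = 19.3272.
dQ = --15.3147 / 19.3272 = 0.7924 m^3/s.

0.7924


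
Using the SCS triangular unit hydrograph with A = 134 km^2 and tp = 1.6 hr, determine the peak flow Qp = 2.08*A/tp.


SCS formula: Qp = 2.08 * A / tp.
Qp = 2.08 * 134 / 1.6
   = 278.72 / 1.6
   = 174.2 m^3/s per cm.

174.2


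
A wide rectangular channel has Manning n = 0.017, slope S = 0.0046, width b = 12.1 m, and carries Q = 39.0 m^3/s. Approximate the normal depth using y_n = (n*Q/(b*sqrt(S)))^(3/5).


We use the wide-channel approximation y_n = (n*Q/(b*sqrt(S)))^(3/5).
sqrt(S) = sqrt(0.0046) = 0.067823.
Numerator: n*Q = 0.017 * 39.0 = 0.663.
Denominator: b*sqrt(S) = 12.1 * 0.067823 = 0.820658.
arg = 0.8079.
y_n = 0.8079^(3/5) = 0.8799 m.

0.8799


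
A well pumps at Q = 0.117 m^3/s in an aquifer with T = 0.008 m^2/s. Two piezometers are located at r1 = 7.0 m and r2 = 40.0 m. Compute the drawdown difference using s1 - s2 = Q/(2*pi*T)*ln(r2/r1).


Thiem equation: s1 - s2 = Q/(2*pi*T) * ln(r2/r1).
ln(r2/r1) = ln(40.0/7.0) = 1.743.
Q/(2*pi*T) = 0.117 / (2*pi*0.008) = 0.117 / 0.0503 = 2.3276.
s1 - s2 = 2.3276 * 1.743 = 4.057 m.

4.057


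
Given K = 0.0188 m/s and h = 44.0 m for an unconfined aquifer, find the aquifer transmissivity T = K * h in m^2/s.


Transmissivity is defined as T = K * h.
T = 0.0188 * 44.0
  = 0.8272 m^2/s.

0.8272


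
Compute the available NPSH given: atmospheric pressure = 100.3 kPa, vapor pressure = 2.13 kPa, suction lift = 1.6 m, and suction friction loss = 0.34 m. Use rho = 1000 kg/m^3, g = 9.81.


NPSHa = p_atm/(rho*g) - z_s - hf_s - p_vap/(rho*g).
p_atm/(rho*g) = 100.3*1000 / (1000*9.81) = 10.224 m.
p_vap/(rho*g) = 2.13*1000 / (1000*9.81) = 0.217 m.
NPSHa = 10.224 - 1.6 - 0.34 - 0.217
      = 8.07 m.

8.07


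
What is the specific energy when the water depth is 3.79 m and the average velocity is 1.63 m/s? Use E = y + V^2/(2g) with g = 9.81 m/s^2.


Specific energy E = y + V^2/(2g).
Velocity head = V^2/(2g) = 1.63^2 / (2*9.81) = 2.6569 / 19.62 = 0.1354 m.
E = 3.79 + 0.1354 = 3.9254 m.

3.9254


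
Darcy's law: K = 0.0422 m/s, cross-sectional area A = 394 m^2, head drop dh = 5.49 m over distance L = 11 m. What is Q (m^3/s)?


Darcy's law: Q = K * A * i, where i = dh/L.
Hydraulic gradient i = 5.49 / 11 = 0.499091.
Q = 0.0422 * 394 * 0.499091
  = 8.2983 m^3/s.

8.2983


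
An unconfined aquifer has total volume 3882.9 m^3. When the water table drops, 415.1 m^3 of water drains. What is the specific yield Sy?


Specific yield Sy = Volume drained / Total volume.
Sy = 415.1 / 3882.9
   = 0.1069.

0.1069


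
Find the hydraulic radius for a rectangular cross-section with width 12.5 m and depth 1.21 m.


For a rectangular section:
Flow area A = b * y = 12.5 * 1.21 = 15.12 m^2.
Wetted perimeter P = b + 2y = 12.5 + 2*1.21 = 14.92 m.
Hydraulic radius R = A/P = 15.12 / 14.92 = 1.0137 m.

1.0137


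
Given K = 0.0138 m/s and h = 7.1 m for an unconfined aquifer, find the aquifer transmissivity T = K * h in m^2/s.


Transmissivity is defined as T = K * h.
T = 0.0138 * 7.1
  = 0.098 m^2/s.

0.098


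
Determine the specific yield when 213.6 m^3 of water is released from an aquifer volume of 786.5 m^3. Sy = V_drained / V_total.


Specific yield Sy = Volume drained / Total volume.
Sy = 213.6 / 786.5
   = 0.2716.

0.2716


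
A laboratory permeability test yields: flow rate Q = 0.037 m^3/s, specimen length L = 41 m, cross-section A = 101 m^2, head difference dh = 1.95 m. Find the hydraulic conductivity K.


From K = Q*L / (A*dh):
Numerator: Q*L = 0.037 * 41 = 1.517.
Denominator: A*dh = 101 * 1.95 = 196.95.
K = 1.517 / 196.95 = 0.007702 m/s.

0.007702


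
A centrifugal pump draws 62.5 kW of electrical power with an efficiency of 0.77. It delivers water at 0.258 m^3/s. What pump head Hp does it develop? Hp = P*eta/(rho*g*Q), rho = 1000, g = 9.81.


Pump head formula: Hp = P * eta / (rho * g * Q).
Numerator: P * eta = 62.5 * 1000 * 0.77 = 48125.0 W.
Denominator: rho * g * Q = 1000 * 9.81 * 0.258 = 2530.98.
Hp = 48125.0 / 2530.98 = 19.01 m.

19.01


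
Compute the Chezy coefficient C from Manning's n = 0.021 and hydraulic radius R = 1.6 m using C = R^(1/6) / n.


The Chezy coefficient relates to Manning's n through C = R^(1/6) / n.
R^(1/6) = 1.6^(1/6) = 1.081484.
C = 1.081484 / 0.021 = 51.5 m^(1/2)/s.

51.5


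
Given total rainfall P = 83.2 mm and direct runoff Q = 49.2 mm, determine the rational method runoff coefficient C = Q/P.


The runoff coefficient C = runoff depth / rainfall depth.
C = 49.2 / 83.2
  = 0.5913.

0.5913


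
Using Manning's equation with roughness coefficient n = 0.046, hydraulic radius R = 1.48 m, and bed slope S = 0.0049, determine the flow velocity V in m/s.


Manning's equation gives V = (1/n) * R^(2/3) * S^(1/2).
First, compute R^(2/3) = 1.48^(2/3) = 1.2987.
Next, S^(1/2) = 0.0049^(1/2) = 0.07.
Then 1/n = 1/0.046 = 21.74.
V = 21.74 * 1.2987 * 0.07 = 1.9763 m/s.

1.9763


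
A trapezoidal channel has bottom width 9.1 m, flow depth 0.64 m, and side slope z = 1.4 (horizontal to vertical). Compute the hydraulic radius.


For a trapezoidal section with side slope z:
A = (b + z*y)*y = (9.1 + 1.4*0.64)*0.64 = 6.397 m^2.
P = b + 2*y*sqrt(1 + z^2) = 9.1 + 2*0.64*sqrt(1 + 1.4^2) = 11.302 m.
R = A/P = 6.397 / 11.302 = 0.566 m.

0.566


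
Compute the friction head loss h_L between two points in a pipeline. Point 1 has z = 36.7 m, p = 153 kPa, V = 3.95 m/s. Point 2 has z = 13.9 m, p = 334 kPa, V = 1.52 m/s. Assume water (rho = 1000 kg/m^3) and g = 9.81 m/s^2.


Total head at each section: H = z + p/(rho*g) + V^2/(2g).
H1 = 36.7 + 153*1000/(1000*9.81) + 3.95^2/(2*9.81)
   = 36.7 + 15.596 + 0.7952
   = 53.092 m.
H2 = 13.9 + 334*1000/(1000*9.81) + 1.52^2/(2*9.81)
   = 13.9 + 34.047 + 0.1178
   = 48.065 m.
h_L = H1 - H2 = 53.092 - 48.065 = 5.027 m.

5.027


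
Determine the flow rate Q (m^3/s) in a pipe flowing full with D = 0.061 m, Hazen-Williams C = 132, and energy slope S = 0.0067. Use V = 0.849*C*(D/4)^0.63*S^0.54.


For a full circular pipe, R = D/4 = 0.061/4 = 0.0152 m.
V = 0.849 * 132 * 0.0152^0.63 * 0.0067^0.54
  = 0.849 * 132 * 0.07169 * 0.067001
  = 0.5383 m/s.
Pipe area A = pi*D^2/4 = pi*0.061^2/4 = 0.0029 m^2.
Q = A * V = 0.0029 * 0.5383 = 0.0016 m^3/s.

0.0016


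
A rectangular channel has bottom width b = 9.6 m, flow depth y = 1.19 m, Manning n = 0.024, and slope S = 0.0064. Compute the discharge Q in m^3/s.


For a rectangular channel, the cross-sectional area A = b * y = 9.6 * 1.19 = 11.42 m^2.
The wetted perimeter P = b + 2y = 9.6 + 2*1.19 = 11.98 m.
Hydraulic radius R = A/P = 11.42/11.98 = 0.9536 m.
Velocity V = (1/n)*R^(2/3)*S^(1/2) = (1/0.024)*0.9536^(2/3)*0.0064^(1/2) = 3.2294 m/s.
Discharge Q = A * V = 11.42 * 3.2294 = 36.892 m^3/s.

36.892


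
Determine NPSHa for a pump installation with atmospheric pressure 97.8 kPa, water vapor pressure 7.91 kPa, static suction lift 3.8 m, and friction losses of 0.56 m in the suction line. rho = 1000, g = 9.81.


NPSHa = p_atm/(rho*g) - z_s - hf_s - p_vap/(rho*g).
p_atm/(rho*g) = 97.8*1000 / (1000*9.81) = 9.969 m.
p_vap/(rho*g) = 7.91*1000 / (1000*9.81) = 0.806 m.
NPSHa = 9.969 - 3.8 - 0.56 - 0.806
      = 4.8 m.

4.8


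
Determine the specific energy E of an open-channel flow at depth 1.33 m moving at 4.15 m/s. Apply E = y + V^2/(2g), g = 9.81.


Specific energy E = y + V^2/(2g).
Velocity head = V^2/(2g) = 4.15^2 / (2*9.81) = 17.2225 / 19.62 = 0.8778 m.
E = 1.33 + 0.8778 = 2.2078 m.

2.2078


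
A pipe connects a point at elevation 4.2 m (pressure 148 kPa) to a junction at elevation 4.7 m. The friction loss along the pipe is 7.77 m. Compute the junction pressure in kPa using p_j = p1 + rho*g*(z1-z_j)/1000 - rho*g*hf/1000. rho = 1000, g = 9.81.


Junction pressure: p_j = p1 + rho*g*(z1 - z_j)/1000 - rho*g*hf/1000.
Elevation term = 1000*9.81*(4.2 - 4.7)/1000 = -4.905 kPa.
Friction term = 1000*9.81*7.77/1000 = 76.224 kPa.
p_j = 148 + -4.905 - 76.224 = 66.87 kPa.

66.87


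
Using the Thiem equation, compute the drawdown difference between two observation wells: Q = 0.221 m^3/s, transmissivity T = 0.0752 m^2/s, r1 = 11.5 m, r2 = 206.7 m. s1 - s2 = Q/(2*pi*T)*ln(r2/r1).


Thiem equation: s1 - s2 = Q/(2*pi*T) * ln(r2/r1).
ln(r2/r1) = ln(206.7/11.5) = 2.8889.
Q/(2*pi*T) = 0.221 / (2*pi*0.0752) = 0.221 / 0.4725 = 0.4677.
s1 - s2 = 0.4677 * 2.8889 = 1.3512 m.

1.3512


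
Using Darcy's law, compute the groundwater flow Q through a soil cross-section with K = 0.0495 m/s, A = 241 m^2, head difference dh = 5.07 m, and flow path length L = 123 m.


Darcy's law: Q = K * A * i, where i = dh/L.
Hydraulic gradient i = 5.07 / 123 = 0.04122.
Q = 0.0495 * 241 * 0.04122
  = 0.4917 m^3/s.

0.4917


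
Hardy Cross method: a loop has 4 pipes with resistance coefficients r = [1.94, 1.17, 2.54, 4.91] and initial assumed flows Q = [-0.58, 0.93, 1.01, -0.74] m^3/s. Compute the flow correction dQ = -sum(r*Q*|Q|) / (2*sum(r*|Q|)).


Numerator terms (r*Q*|Q|): 1.94*-0.58*|-0.58| = -0.6526; 1.17*0.93*|0.93| = 1.0119; 2.54*1.01*|1.01| = 2.5911; 4.91*-0.74*|-0.74| = -2.6887.
Sum of numerator = 0.2617.
Denominator terms (r*|Q|): 1.94*|-0.58| = 1.1252; 1.17*|0.93| = 1.0881; 2.54*|1.01| = 2.5654; 4.91*|-0.74| = 3.6334.
2 * sum of denominator = 2 * 8.4121 = 16.8242.
dQ = -0.2617 / 16.8242 = -0.0156 m^3/s.

-0.0156


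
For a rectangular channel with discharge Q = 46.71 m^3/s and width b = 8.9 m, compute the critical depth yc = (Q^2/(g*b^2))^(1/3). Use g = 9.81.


Using yc = (Q^2 / (g * b^2))^(1/3):
Q^2 = 46.71^2 = 2181.82.
g * b^2 = 9.81 * 8.9^2 = 9.81 * 79.21 = 777.05.
Q^2 / (g*b^2) = 2181.82 / 777.05 = 2.8078.
yc = 2.8078^(1/3) = 1.4108 m.

1.4108


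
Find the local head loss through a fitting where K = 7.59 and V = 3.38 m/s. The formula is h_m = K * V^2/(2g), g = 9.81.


Minor loss formula: h_m = K * V^2/(2g).
V^2 = 3.38^2 = 11.4244.
V^2/(2g) = 11.4244 / 19.62 = 0.5823 m.
h_m = 7.59 * 0.5823 = 4.4195 m.

4.4195


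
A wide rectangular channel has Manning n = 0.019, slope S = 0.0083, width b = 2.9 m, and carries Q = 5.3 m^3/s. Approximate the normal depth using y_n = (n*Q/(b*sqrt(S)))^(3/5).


We use the wide-channel approximation y_n = (n*Q/(b*sqrt(S)))^(3/5).
sqrt(S) = sqrt(0.0083) = 0.091104.
Numerator: n*Q = 0.019 * 5.3 = 0.1007.
Denominator: b*sqrt(S) = 2.9 * 0.091104 = 0.264202.
arg = 0.3811.
y_n = 0.3811^(3/5) = 0.5606 m.

0.5606


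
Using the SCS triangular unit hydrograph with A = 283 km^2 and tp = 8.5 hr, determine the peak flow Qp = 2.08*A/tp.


SCS formula: Qp = 2.08 * A / tp.
Qp = 2.08 * 283 / 8.5
   = 588.64 / 8.5
   = 69.25 m^3/s per cm.

69.25


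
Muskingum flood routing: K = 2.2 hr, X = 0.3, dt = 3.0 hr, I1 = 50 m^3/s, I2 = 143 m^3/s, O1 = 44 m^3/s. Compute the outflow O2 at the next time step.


Muskingum coefficients:
denom = 2*K*(1-X) + dt = 2*2.2*(1-0.3) + 3.0 = 6.08.
C0 = (dt - 2*K*X)/denom = (3.0 - 2*2.2*0.3)/6.08 = 0.2763.
C1 = (dt + 2*K*X)/denom = (3.0 + 2*2.2*0.3)/6.08 = 0.7105.
C2 = (2*K*(1-X) - dt)/denom = 0.0132.
O2 = C0*I2 + C1*I1 + C2*O1
   = 0.2763*143 + 0.7105*50 + 0.0132*44
   = 75.62 m^3/s.

75.62


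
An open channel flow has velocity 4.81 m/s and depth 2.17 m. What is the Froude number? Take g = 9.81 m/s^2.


The Froude number is defined as Fr = V / sqrt(g*y).
g*y = 9.81 * 2.17 = 21.2877.
sqrt(g*y) = sqrt(21.2877) = 4.6139.
Fr = 4.81 / 4.6139 = 1.0425.

1.0425


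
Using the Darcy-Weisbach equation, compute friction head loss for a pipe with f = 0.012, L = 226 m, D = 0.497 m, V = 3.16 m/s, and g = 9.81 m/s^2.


Darcy-Weisbach equation: h_f = f * (L/D) * V^2/(2g).
f * L/D = 0.012 * 226/0.497 = 5.4567.
V^2/(2g) = 3.16^2 / (2*9.81) = 9.9856 / 19.62 = 0.509 m.
h_f = 5.4567 * 0.509 = 2.777 m.

2.777


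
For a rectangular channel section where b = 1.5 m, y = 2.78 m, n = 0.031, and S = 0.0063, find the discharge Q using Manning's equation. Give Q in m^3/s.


For a rectangular channel, the cross-sectional area A = b * y = 1.5 * 2.78 = 4.17 m^2.
The wetted perimeter P = b + 2y = 1.5 + 2*2.78 = 7.06 m.
Hydraulic radius R = A/P = 4.17/7.06 = 0.5907 m.
Velocity V = (1/n)*R^(2/3)*S^(1/2) = (1/0.031)*0.5907^(2/3)*0.0063^(1/2) = 1.8024 m/s.
Discharge Q = A * V = 4.17 * 1.8024 = 7.516 m^3/s.

7.516


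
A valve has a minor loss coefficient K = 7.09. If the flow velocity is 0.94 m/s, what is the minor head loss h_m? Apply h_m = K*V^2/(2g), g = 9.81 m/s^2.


Minor loss formula: h_m = K * V^2/(2g).
V^2 = 0.94^2 = 0.8836.
V^2/(2g) = 0.8836 / 19.62 = 0.045 m.
h_m = 7.09 * 0.045 = 0.3193 m.

0.3193


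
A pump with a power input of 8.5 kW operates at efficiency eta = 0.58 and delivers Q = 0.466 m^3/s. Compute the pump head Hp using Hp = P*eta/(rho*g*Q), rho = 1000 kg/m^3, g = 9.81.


Pump head formula: Hp = P * eta / (rho * g * Q).
Numerator: P * eta = 8.5 * 1000 * 0.58 = 4930.0 W.
Denominator: rho * g * Q = 1000 * 9.81 * 0.466 = 4571.46.
Hp = 4930.0 / 4571.46 = 1.08 m.

1.08


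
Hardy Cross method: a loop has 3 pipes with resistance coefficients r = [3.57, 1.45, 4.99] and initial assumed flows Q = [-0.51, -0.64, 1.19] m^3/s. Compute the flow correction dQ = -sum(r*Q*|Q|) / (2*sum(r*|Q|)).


Numerator terms (r*Q*|Q|): 3.57*-0.51*|-0.51| = -0.9286; 1.45*-0.64*|-0.64| = -0.5939; 4.99*1.19*|1.19| = 7.0663.
Sum of numerator = 5.5439.
Denominator terms (r*|Q|): 3.57*|-0.51| = 1.8207; 1.45*|-0.64| = 0.928; 4.99*|1.19| = 5.9381.
2 * sum of denominator = 2 * 8.6868 = 17.3736.
dQ = -5.5439 / 17.3736 = -0.3191 m^3/s.

-0.3191


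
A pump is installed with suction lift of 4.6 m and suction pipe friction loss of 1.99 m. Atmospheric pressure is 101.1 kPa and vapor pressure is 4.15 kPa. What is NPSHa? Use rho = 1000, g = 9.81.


NPSHa = p_atm/(rho*g) - z_s - hf_s - p_vap/(rho*g).
p_atm/(rho*g) = 101.1*1000 / (1000*9.81) = 10.306 m.
p_vap/(rho*g) = 4.15*1000 / (1000*9.81) = 0.423 m.
NPSHa = 10.306 - 4.6 - 1.99 - 0.423
      = 3.29 m.

3.29


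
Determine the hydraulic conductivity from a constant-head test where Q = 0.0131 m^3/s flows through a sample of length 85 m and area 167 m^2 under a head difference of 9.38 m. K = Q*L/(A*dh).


From K = Q*L / (A*dh):
Numerator: Q*L = 0.0131 * 85 = 1.1135.
Denominator: A*dh = 167 * 9.38 = 1566.46.
K = 1.1135 / 1566.46 = 0.000711 m/s.

0.000711


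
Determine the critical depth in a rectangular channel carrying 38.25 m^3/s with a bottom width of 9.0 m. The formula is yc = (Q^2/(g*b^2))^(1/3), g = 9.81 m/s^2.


Using yc = (Q^2 / (g * b^2))^(1/3):
Q^2 = 38.25^2 = 1463.06.
g * b^2 = 9.81 * 9.0^2 = 9.81 * 81.0 = 794.61.
Q^2 / (g*b^2) = 1463.06 / 794.61 = 1.8412.
yc = 1.8412^(1/3) = 1.2257 m.

1.2257


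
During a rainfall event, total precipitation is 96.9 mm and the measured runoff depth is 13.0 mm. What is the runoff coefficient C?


The runoff coefficient C = runoff depth / rainfall depth.
C = 13.0 / 96.9
  = 0.1342.

0.1342


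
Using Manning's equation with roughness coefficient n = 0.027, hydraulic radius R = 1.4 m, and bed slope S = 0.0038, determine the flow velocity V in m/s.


Manning's equation gives V = (1/n) * R^(2/3) * S^(1/2).
First, compute R^(2/3) = 1.4^(2/3) = 1.2515.
Next, S^(1/2) = 0.0038^(1/2) = 0.061644.
Then 1/n = 1/0.027 = 37.04.
V = 37.04 * 1.2515 * 0.061644 = 2.8572 m/s.

2.8572


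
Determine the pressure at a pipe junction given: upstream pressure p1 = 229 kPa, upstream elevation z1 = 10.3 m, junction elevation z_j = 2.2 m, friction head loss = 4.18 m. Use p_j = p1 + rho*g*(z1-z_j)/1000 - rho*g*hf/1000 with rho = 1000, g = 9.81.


Junction pressure: p_j = p1 + rho*g*(z1 - z_j)/1000 - rho*g*hf/1000.
Elevation term = 1000*9.81*(10.3 - 2.2)/1000 = 79.461 kPa.
Friction term = 1000*9.81*4.18/1000 = 41.006 kPa.
p_j = 229 + 79.461 - 41.006 = 267.46 kPa.

267.46


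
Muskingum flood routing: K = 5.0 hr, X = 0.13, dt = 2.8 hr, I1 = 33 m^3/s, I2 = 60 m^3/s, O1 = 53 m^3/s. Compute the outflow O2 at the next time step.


Muskingum coefficients:
denom = 2*K*(1-X) + dt = 2*5.0*(1-0.13) + 2.8 = 11.5.
C0 = (dt - 2*K*X)/denom = (2.8 - 2*5.0*0.13)/11.5 = 0.1304.
C1 = (dt + 2*K*X)/denom = (2.8 + 2*5.0*0.13)/11.5 = 0.3565.
C2 = (2*K*(1-X) - dt)/denom = 0.513.
O2 = C0*I2 + C1*I1 + C2*O1
   = 0.1304*60 + 0.3565*33 + 0.513*53
   = 46.78 m^3/s.

46.78


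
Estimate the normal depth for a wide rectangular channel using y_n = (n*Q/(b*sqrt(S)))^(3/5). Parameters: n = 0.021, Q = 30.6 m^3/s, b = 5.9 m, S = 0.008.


We use the wide-channel approximation y_n = (n*Q/(b*sqrt(S)))^(3/5).
sqrt(S) = sqrt(0.008) = 0.089443.
Numerator: n*Q = 0.021 * 30.6 = 0.6426.
Denominator: b*sqrt(S) = 5.9 * 0.089443 = 0.527714.
arg = 1.2177.
y_n = 1.2177^(3/5) = 1.1255 m.

1.1255


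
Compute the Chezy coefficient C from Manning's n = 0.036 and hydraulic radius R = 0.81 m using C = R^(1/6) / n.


The Chezy coefficient relates to Manning's n through C = R^(1/6) / n.
R^(1/6) = 0.81^(1/6) = 0.965489.
C = 0.965489 / 0.036 = 26.82 m^(1/2)/s.

26.82


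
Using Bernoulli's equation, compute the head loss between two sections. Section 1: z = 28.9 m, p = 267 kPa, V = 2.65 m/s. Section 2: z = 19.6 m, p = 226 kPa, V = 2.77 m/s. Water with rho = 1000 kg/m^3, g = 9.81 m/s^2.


Total head at each section: H = z + p/(rho*g) + V^2/(2g).
H1 = 28.9 + 267*1000/(1000*9.81) + 2.65^2/(2*9.81)
   = 28.9 + 27.217 + 0.3579
   = 56.475 m.
H2 = 19.6 + 226*1000/(1000*9.81) + 2.77^2/(2*9.81)
   = 19.6 + 23.038 + 0.3911
   = 43.029 m.
h_L = H1 - H2 = 56.475 - 43.029 = 13.446 m.

13.446


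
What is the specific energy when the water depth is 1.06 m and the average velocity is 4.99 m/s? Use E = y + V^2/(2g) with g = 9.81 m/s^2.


Specific energy E = y + V^2/(2g).
Velocity head = V^2/(2g) = 4.99^2 / (2*9.81) = 24.9001 / 19.62 = 1.2691 m.
E = 1.06 + 1.2691 = 2.3291 m.

2.3291


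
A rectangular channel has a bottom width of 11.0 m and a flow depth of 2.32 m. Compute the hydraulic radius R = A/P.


For a rectangular section:
Flow area A = b * y = 11.0 * 2.32 = 25.52 m^2.
Wetted perimeter P = b + 2y = 11.0 + 2*2.32 = 15.64 m.
Hydraulic radius R = A/P = 25.52 / 15.64 = 1.6317 m.

1.6317


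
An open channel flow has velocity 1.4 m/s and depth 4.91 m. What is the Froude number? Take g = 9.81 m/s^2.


The Froude number is defined as Fr = V / sqrt(g*y).
g*y = 9.81 * 4.91 = 48.1671.
sqrt(g*y) = sqrt(48.1671) = 6.9403.
Fr = 1.4 / 6.9403 = 0.2017.

0.2017


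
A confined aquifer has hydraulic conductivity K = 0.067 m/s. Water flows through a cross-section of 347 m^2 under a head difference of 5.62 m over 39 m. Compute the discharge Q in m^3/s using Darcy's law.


Darcy's law: Q = K * A * i, where i = dh/L.
Hydraulic gradient i = 5.62 / 39 = 0.144103.
Q = 0.067 * 347 * 0.144103
  = 3.3502 m^3/s.

3.3502


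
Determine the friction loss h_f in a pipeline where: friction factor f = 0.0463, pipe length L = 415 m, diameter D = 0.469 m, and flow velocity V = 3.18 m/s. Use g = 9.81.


Darcy-Weisbach equation: h_f = f * (L/D) * V^2/(2g).
f * L/D = 0.0463 * 415/0.469 = 40.9691.
V^2/(2g) = 3.18^2 / (2*9.81) = 10.1124 / 19.62 = 0.5154 m.
h_f = 40.9691 * 0.5154 = 21.116 m.

21.116


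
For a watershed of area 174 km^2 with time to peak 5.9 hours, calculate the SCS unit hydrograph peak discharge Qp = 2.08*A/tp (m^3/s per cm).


SCS formula: Qp = 2.08 * A / tp.
Qp = 2.08 * 174 / 5.9
   = 361.92 / 5.9
   = 61.34 m^3/s per cm.

61.34


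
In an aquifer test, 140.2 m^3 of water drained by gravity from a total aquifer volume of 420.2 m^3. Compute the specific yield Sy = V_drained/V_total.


Specific yield Sy = Volume drained / Total volume.
Sy = 140.2 / 420.2
   = 0.3337.

0.3337


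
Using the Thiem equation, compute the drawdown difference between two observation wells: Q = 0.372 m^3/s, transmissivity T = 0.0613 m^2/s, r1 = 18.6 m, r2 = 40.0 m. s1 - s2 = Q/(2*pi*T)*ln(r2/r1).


Thiem equation: s1 - s2 = Q/(2*pi*T) * ln(r2/r1).
ln(r2/r1) = ln(40.0/18.6) = 0.7657.
Q/(2*pi*T) = 0.372 / (2*pi*0.0613) = 0.372 / 0.3852 = 0.9658.
s1 - s2 = 0.9658 * 0.7657 = 0.7396 m.

0.7396


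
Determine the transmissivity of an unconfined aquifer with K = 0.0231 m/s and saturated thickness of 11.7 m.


Transmissivity is defined as T = K * h.
T = 0.0231 * 11.7
  = 0.2703 m^2/s.

0.2703


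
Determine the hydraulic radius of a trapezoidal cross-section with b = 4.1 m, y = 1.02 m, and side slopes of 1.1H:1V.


For a trapezoidal section with side slope z:
A = (b + z*y)*y = (4.1 + 1.1*1.02)*1.02 = 5.326 m^2.
P = b + 2*y*sqrt(1 + z^2) = 4.1 + 2*1.02*sqrt(1 + 1.1^2) = 7.133 m.
R = A/P = 5.326 / 7.133 = 0.7468 m.

0.7468


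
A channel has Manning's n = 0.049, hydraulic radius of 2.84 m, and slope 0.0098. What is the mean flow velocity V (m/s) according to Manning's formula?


Manning's equation gives V = (1/n) * R^(2/3) * S^(1/2).
First, compute R^(2/3) = 2.84^(2/3) = 2.0055.
Next, S^(1/2) = 0.0098^(1/2) = 0.098995.
Then 1/n = 1/0.049 = 20.41.
V = 20.41 * 2.0055 * 0.098995 = 4.0516 m/s.

4.0516


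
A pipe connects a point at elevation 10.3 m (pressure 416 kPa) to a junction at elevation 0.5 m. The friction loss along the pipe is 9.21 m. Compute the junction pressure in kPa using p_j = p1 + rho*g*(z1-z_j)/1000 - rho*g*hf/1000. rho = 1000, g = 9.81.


Junction pressure: p_j = p1 + rho*g*(z1 - z_j)/1000 - rho*g*hf/1000.
Elevation term = 1000*9.81*(10.3 - 0.5)/1000 = 96.138 kPa.
Friction term = 1000*9.81*9.21/1000 = 90.35 kPa.
p_j = 416 + 96.138 - 90.35 = 421.79 kPa.

421.79


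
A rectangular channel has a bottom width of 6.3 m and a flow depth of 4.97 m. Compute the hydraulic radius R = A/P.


For a rectangular section:
Flow area A = b * y = 6.3 * 4.97 = 31.31 m^2.
Wetted perimeter P = b + 2y = 6.3 + 2*4.97 = 16.24 m.
Hydraulic radius R = A/P = 31.31 / 16.24 = 1.928 m.

1.928


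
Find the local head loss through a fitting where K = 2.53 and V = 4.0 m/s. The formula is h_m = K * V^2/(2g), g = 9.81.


Minor loss formula: h_m = K * V^2/(2g).
V^2 = 4.0^2 = 16.0.
V^2/(2g) = 16.0 / 19.62 = 0.8155 m.
h_m = 2.53 * 0.8155 = 2.0632 m.

2.0632


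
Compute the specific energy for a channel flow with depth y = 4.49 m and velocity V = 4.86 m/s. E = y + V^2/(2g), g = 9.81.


Specific energy E = y + V^2/(2g).
Velocity head = V^2/(2g) = 4.86^2 / (2*9.81) = 23.6196 / 19.62 = 1.2039 m.
E = 4.49 + 1.2039 = 5.6939 m.

5.6939


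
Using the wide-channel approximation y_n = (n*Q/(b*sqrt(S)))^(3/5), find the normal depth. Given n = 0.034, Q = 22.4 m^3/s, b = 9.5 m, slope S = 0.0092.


We use the wide-channel approximation y_n = (n*Q/(b*sqrt(S)))^(3/5).
sqrt(S) = sqrt(0.0092) = 0.095917.
Numerator: n*Q = 0.034 * 22.4 = 0.7616.
Denominator: b*sqrt(S) = 9.5 * 0.095917 = 0.911212.
arg = 0.8358.
y_n = 0.8358^(3/5) = 0.898 m.

0.898


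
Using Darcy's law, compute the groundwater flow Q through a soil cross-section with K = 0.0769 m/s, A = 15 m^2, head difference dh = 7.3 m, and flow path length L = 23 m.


Darcy's law: Q = K * A * i, where i = dh/L.
Hydraulic gradient i = 7.3 / 23 = 0.317391.
Q = 0.0769 * 15 * 0.317391
  = 0.3661 m^3/s.

0.3661


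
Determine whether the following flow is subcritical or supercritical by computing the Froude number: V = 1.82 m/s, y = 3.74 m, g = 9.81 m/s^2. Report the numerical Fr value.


The Froude number is defined as Fr = V / sqrt(g*y).
g*y = 9.81 * 3.74 = 36.6894.
sqrt(g*y) = sqrt(36.6894) = 6.0572.
Fr = 1.82 / 6.0572 = 0.3005.
Since Fr < 1, the flow is subcritical.

0.3005


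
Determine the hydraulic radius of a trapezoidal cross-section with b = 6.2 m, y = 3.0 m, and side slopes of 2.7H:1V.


For a trapezoidal section with side slope z:
A = (b + z*y)*y = (6.2 + 2.7*3.0)*3.0 = 42.9 m^2.
P = b + 2*y*sqrt(1 + z^2) = 6.2 + 2*3.0*sqrt(1 + 2.7^2) = 23.475 m.
R = A/P = 42.9 / 23.475 = 1.8274 m.

1.8274


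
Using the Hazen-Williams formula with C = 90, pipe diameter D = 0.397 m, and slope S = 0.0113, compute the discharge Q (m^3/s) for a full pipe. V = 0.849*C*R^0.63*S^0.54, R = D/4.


For a full circular pipe, R = D/4 = 0.397/4 = 0.0993 m.
V = 0.849 * 90 * 0.0993^0.63 * 0.0113^0.54
  = 0.849 * 90 * 0.233314 * 0.088851
  = 1.584 m/s.
Pipe area A = pi*D^2/4 = pi*0.397^2/4 = 0.1238 m^2.
Q = A * V = 0.1238 * 1.584 = 0.1961 m^3/s.

0.1961


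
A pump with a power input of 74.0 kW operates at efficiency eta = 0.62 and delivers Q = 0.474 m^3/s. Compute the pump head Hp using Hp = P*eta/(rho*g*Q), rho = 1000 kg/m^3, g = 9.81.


Pump head formula: Hp = P * eta / (rho * g * Q).
Numerator: P * eta = 74.0 * 1000 * 0.62 = 45880.0 W.
Denominator: rho * g * Q = 1000 * 9.81 * 0.474 = 4649.94.
Hp = 45880.0 / 4649.94 = 9.87 m.

9.87


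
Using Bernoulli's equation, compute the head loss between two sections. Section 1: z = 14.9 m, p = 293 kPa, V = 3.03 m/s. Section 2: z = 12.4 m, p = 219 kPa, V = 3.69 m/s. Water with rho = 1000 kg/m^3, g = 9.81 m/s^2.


Total head at each section: H = z + p/(rho*g) + V^2/(2g).
H1 = 14.9 + 293*1000/(1000*9.81) + 3.03^2/(2*9.81)
   = 14.9 + 29.867 + 0.4679
   = 45.235 m.
H2 = 12.4 + 219*1000/(1000*9.81) + 3.69^2/(2*9.81)
   = 12.4 + 22.324 + 0.694
   = 35.418 m.
h_L = H1 - H2 = 45.235 - 35.418 = 9.817 m.

9.817


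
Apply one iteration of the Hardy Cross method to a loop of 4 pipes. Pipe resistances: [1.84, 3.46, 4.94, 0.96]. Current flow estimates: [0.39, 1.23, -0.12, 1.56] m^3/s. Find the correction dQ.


Numerator terms (r*Q*|Q|): 1.84*0.39*|0.39| = 0.2799; 3.46*1.23*|1.23| = 5.2346; 4.94*-0.12*|-0.12| = -0.0711; 0.96*1.56*|1.56| = 2.3363.
Sum of numerator = 7.7796.
Denominator terms (r*|Q|): 1.84*|0.39| = 0.7176; 3.46*|1.23| = 4.2558; 4.94*|-0.12| = 0.5928; 0.96*|1.56| = 1.4976.
2 * sum of denominator = 2 * 7.0638 = 14.1276.
dQ = -7.7796 / 14.1276 = -0.5507 m^3/s.

-0.5507


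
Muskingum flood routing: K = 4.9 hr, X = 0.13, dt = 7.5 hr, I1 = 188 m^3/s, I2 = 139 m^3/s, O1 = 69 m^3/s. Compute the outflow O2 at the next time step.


Muskingum coefficients:
denom = 2*K*(1-X) + dt = 2*4.9*(1-0.13) + 7.5 = 16.026.
C0 = (dt - 2*K*X)/denom = (7.5 - 2*4.9*0.13)/16.026 = 0.3885.
C1 = (dt + 2*K*X)/denom = (7.5 + 2*4.9*0.13)/16.026 = 0.5475.
C2 = (2*K*(1-X) - dt)/denom = 0.064.
O2 = C0*I2 + C1*I1 + C2*O1
   = 0.3885*139 + 0.5475*188 + 0.064*69
   = 161.35 m^3/s.

161.35


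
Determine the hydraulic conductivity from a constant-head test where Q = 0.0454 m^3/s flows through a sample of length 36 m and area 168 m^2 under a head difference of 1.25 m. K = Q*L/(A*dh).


From K = Q*L / (A*dh):
Numerator: Q*L = 0.0454 * 36 = 1.6344.
Denominator: A*dh = 168 * 1.25 = 210.0.
K = 1.6344 / 210.0 = 0.007783 m/s.

0.007783


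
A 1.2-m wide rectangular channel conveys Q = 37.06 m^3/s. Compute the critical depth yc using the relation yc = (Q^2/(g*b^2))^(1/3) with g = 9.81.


Using yc = (Q^2 / (g * b^2))^(1/3):
Q^2 = 37.06^2 = 1373.44.
g * b^2 = 9.81 * 1.2^2 = 9.81 * 1.44 = 14.13.
Q^2 / (g*b^2) = 1373.44 / 14.13 = 97.2003.
yc = 97.2003^(1/3) = 4.5983 m.

4.5983


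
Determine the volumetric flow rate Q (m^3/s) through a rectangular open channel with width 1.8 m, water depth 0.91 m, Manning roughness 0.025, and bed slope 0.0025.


For a rectangular channel, the cross-sectional area A = b * y = 1.8 * 0.91 = 1.64 m^2.
The wetted perimeter P = b + 2y = 1.8 + 2*0.91 = 3.62 m.
Hydraulic radius R = A/P = 1.64/3.62 = 0.4525 m.
Velocity V = (1/n)*R^(2/3)*S^(1/2) = (1/0.025)*0.4525^(2/3)*0.0025^(1/2) = 1.1788 m/s.
Discharge Q = A * V = 1.64 * 1.1788 = 1.931 m^3/s.

1.931


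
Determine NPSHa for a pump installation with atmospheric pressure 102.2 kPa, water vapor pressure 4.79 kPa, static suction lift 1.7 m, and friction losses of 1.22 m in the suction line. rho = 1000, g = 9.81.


NPSHa = p_atm/(rho*g) - z_s - hf_s - p_vap/(rho*g).
p_atm/(rho*g) = 102.2*1000 / (1000*9.81) = 10.418 m.
p_vap/(rho*g) = 4.79*1000 / (1000*9.81) = 0.488 m.
NPSHa = 10.418 - 1.7 - 1.22 - 0.488
      = 7.01 m.

7.01


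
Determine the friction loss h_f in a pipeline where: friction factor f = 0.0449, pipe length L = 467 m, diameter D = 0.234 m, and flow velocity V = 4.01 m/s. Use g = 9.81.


Darcy-Weisbach equation: h_f = f * (L/D) * V^2/(2g).
f * L/D = 0.0449 * 467/0.234 = 89.6081.
V^2/(2g) = 4.01^2 / (2*9.81) = 16.0801 / 19.62 = 0.8196 m.
h_f = 89.6081 * 0.8196 = 73.441 m.

73.441


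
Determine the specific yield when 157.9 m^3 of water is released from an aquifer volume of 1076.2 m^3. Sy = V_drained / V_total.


Specific yield Sy = Volume drained / Total volume.
Sy = 157.9 / 1076.2
   = 0.1467.

0.1467


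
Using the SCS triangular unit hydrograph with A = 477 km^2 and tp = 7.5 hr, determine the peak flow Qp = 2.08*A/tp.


SCS formula: Qp = 2.08 * A / tp.
Qp = 2.08 * 477 / 7.5
   = 992.16 / 7.5
   = 132.29 m^3/s per cm.

132.29


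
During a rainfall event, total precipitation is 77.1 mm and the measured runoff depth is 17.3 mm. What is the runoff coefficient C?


The runoff coefficient C = runoff depth / rainfall depth.
C = 17.3 / 77.1
  = 0.2244.

0.2244


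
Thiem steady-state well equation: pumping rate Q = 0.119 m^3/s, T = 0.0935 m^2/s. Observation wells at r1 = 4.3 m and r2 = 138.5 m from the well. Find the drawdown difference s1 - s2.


Thiem equation: s1 - s2 = Q/(2*pi*T) * ln(r2/r1).
ln(r2/r1) = ln(138.5/4.3) = 3.4723.
Q/(2*pi*T) = 0.119 / (2*pi*0.0935) = 0.119 / 0.5875 = 0.2026.
s1 - s2 = 0.2026 * 3.4723 = 0.7033 m.

0.7033


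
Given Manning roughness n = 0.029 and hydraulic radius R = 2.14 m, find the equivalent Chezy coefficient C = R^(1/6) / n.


The Chezy coefficient relates to Manning's n through C = R^(1/6) / n.
R^(1/6) = 2.14^(1/6) = 1.135191.
C = 1.135191 / 0.029 = 39.14 m^(1/2)/s.

39.14
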